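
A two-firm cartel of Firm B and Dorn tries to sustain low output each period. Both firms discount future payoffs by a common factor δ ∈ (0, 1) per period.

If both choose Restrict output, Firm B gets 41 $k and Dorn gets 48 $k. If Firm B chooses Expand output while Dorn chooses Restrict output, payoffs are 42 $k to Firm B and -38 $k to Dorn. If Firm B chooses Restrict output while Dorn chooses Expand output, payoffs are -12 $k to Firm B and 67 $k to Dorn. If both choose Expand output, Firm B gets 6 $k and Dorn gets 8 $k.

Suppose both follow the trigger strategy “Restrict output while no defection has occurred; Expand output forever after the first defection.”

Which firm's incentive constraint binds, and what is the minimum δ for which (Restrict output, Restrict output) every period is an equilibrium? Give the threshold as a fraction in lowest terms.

Firm B's threshold: (42−41)/(42−6) = 1/36.
Dorn's threshold: (67−48)/(67−8) = 19/59.
1/36 < 19/59, so Dorn binds and δ* = 19/59.

Dorn; δ ≥ 19/59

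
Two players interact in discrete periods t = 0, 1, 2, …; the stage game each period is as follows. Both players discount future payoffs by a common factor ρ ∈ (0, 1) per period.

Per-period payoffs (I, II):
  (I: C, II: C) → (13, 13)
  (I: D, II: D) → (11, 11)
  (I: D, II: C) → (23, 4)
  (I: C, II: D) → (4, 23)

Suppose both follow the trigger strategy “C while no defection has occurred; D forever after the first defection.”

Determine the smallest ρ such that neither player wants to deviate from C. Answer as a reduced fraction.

Cooperation forever yields 13 each period: 13/(1−ρ).
Deviating yields 23 once, then 11 forever: 23 + 11ρ/(1−ρ).
No profitable deviation requires 13/(1−ρ) ≥ 23 + 11ρ/(1−ρ).
Multiplying by (1−ρ): 13 ≥ 23(1−ρ) + 11ρ = 23 − 12ρ.
So 12ρ ≥ 10, i.e. ρ ≥ 10/12 = 5/6.

5/6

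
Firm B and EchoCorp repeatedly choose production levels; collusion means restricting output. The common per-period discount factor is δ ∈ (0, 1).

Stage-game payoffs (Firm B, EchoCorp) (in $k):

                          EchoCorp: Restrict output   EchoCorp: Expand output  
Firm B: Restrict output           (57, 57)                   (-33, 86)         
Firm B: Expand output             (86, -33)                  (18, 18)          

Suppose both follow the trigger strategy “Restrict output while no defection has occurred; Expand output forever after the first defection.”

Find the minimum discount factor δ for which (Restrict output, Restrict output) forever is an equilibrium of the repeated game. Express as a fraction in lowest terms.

29/68

Under grim trigger the critical discount factor is (T−C)/(T−P) with T = 86, C = 57, P = 18.
δ* = (86−57)/(86−18) = 29/68.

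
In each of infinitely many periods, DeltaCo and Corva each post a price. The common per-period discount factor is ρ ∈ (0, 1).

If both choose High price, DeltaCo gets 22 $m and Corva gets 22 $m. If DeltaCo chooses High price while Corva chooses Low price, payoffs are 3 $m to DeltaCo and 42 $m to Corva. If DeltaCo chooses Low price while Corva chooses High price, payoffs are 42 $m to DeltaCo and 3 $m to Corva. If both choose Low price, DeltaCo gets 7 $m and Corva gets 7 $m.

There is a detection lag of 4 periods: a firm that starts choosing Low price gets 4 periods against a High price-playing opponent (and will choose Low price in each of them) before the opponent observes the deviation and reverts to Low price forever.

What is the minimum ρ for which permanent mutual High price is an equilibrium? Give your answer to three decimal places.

0.869

Deviating for the 4 undetected periods gains 42−22 = 20 per period over cooperation, then loses 22−7 = 15 per period forever once punishment starts.
Gain: 20(1 + ρ + … + ρ^3); loss: 15·ρ^4/(1−ρ).
No profitable deviation ⇔ 20(1−ρ^4) ≤ 15·ρ^4, i.e. ρ^4 ≥ 20/(20+15) = 4/7.
Hence ρ ≥ (4/7)^(1/4) ≈ 0.869.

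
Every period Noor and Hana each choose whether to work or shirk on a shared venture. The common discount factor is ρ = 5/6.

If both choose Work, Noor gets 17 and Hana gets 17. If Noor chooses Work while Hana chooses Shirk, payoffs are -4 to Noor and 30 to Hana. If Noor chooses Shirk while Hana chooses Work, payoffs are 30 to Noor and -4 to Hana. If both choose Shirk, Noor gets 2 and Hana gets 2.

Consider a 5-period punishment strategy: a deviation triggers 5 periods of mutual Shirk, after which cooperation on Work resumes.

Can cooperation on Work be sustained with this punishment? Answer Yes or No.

Yes

Comparing payoff streams over the 6 periods until play realigns: cooperate → 17(1+ρ+…+ρ^5); deviate → 30 + 2(ρ+…+ρ^5).
Cooperation is sustained iff (17−2)(ρ+…+ρ^5) ≥ 30−17.
ρ+…+ρ^5 = 5/6·(1−(5/6)^5)/(1−5/6) = 2.9906, and (30−17)/(17−2) = 0.8667.
2.9906 ≥ 0.8667, so cooperation is sustainable.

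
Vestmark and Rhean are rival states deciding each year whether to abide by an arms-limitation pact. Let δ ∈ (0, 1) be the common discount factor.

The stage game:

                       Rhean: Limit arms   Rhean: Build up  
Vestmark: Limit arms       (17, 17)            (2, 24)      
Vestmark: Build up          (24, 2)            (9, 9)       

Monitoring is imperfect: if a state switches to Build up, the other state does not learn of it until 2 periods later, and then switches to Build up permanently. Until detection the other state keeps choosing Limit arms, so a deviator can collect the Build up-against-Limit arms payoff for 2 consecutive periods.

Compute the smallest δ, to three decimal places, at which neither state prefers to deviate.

0.683

The best deviation is to choose Build up for all 2 undetected periods, earning 24 each, then 9 forever once detected.
Deviation value: 24(1−δ^2)/(1−δ) + 9δ^2/(1−δ); cooperation value: 17/(1−δ).
IC: 17 ≥ 24(1−δ^2) + 9δ^2 = 24 − 15δ^2.
So δ^2 ≥ 7/15, giving δ ≥ (7/15)^(1/2) ≈ 0.683.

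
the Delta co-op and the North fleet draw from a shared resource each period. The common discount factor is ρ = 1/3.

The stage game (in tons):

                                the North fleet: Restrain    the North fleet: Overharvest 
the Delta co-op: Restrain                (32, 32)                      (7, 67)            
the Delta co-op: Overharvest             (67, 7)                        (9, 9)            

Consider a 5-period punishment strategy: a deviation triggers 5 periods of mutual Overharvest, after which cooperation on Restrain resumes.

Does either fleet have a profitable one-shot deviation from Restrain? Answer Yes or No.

Yes

IC: ρ+…+ρ^5 ≥ (67−32)/(32−9) = 35/23.
At ρ = 1/3: partial sum = 0.4979 < 1.5217. Cooperation not sustainable.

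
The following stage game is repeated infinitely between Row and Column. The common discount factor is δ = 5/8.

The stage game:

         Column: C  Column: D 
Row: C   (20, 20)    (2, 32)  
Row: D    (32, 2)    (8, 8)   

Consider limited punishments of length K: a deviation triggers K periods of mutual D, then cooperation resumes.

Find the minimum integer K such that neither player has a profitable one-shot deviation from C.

Need Σ_{k=1}^{K} δ^k ≥ (32−20)/(20−8) = 1.0000 at δ = 5/8.
At K = 1 the sum is 0.6250 < 1.0000; at K = 2 it is 1.0156 ≥ 1.0000.
So the minimum punishment length is K = 2.

2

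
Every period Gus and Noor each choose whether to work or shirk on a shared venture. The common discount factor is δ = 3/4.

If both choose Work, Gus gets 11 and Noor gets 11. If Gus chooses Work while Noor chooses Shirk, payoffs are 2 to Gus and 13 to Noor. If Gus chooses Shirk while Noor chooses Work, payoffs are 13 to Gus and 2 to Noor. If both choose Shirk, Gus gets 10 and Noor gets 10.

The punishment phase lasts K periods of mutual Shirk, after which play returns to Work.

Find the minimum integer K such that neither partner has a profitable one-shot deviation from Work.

4

Need Σ_{k=1}^{K} δ^k ≥ (13−11)/(11−10) = 2.0000 at δ = 3/4.
At K = 3 the sum is 1.7344 < 2.0000; at K = 4 it is 2.0508 ≥ 2.0000.
So the minimum punishment length is K = 4.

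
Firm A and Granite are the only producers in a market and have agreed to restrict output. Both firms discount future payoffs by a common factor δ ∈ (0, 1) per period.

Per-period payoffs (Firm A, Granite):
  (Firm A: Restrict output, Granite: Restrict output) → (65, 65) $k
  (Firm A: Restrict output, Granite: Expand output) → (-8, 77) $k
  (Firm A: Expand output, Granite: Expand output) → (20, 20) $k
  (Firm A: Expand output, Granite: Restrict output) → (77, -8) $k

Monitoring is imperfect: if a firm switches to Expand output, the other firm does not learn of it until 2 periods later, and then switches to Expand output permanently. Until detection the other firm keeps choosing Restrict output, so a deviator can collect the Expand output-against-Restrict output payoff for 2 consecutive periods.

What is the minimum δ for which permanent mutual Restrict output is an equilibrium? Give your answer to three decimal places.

0.459

A deviator earns 77 for 2 periods, then 20 forever; cooperating earns 65 forever. Multiplying the IC by (1−δ):
65 ≥ 77(1−δ^2) + 20δ^2, so 57·δ^2 ≥ 12 and δ^2 ≥ 4/19.
δ ≥ (4/19)^(1/2) ≈ 0.459.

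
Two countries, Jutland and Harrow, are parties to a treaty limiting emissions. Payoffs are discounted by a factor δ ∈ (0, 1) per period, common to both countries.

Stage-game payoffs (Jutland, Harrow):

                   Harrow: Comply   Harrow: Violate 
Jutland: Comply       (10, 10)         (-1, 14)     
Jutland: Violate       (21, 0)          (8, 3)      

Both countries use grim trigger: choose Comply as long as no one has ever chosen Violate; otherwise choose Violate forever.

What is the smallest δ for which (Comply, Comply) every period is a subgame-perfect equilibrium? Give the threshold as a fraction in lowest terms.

11/13

Jutland: cooperation gives 10 each period; deviation gives 21 once then 8 forever.
  10/(1−δ) ≥ 21 + 8δ/(1−δ) ⇒ δ ≥ 11/13.
Harrow: cooperation gives 10 each period; deviation gives 14 once then 3 forever.
  δ ≥ 4/11.
Both must hold, so the binding constraint is Jutland's: δ ≥ 11/13.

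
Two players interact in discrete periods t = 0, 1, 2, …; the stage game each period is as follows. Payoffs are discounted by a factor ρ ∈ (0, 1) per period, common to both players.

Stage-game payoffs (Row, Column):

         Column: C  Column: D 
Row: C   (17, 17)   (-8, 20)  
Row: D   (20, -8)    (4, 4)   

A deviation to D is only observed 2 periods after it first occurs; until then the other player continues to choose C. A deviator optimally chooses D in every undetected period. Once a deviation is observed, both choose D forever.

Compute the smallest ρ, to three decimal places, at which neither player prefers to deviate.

0.433

A deviator earns 20 for 2 periods, then 4 forever; cooperating earns 17 forever. Multiplying the IC by (1−ρ):
17 ≥ 20(1−ρ^2) + 4ρ^2, so 16·ρ^2 ≥ 3 and ρ^2 ≥ 3/16.
ρ ≥ (3/16)^(1/2) ≈ 0.433.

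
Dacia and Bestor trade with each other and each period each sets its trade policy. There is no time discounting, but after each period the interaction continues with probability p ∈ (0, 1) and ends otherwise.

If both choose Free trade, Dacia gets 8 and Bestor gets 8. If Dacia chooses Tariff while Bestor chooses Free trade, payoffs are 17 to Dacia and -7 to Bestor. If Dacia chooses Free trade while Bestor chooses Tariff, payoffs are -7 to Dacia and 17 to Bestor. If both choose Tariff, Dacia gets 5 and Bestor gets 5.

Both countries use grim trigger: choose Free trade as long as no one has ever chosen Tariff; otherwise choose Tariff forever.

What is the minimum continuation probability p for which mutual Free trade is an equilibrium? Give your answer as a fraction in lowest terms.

3/4

With no time discounting, the continuation probability p plays the role of the discount factor.
Grim-trigger IC: 8/(1−p) ≥ 17 + 5p/(1−p) ⇒ p ≥ (17−8)/(17−5) = 3/4.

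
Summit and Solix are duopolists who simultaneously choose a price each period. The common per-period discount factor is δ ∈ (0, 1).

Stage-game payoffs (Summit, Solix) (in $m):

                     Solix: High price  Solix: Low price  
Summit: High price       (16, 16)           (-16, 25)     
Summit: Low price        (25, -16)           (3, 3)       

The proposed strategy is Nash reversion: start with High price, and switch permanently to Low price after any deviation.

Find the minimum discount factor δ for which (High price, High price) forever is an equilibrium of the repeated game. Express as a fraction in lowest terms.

Under grim trigger the critical discount factor is (T−C)/(T−P) with T = 25, C = 16, P = 3.
δ* = (25−16)/(25−3) = 9/22.

9/22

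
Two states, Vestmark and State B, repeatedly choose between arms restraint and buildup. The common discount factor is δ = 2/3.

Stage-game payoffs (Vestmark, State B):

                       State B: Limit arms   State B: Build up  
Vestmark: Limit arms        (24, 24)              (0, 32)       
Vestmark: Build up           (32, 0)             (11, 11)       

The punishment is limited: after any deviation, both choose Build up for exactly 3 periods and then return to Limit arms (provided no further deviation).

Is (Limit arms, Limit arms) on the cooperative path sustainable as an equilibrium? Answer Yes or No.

A one-shot deviation gives 32 now, then 11 for 3 periods, then back to 24.
Gain from deviating: (32−24) today; loss: (24−11) in each of the next 3 periods.
No-deviation condition: (24−11)(δ+…+δ^3) ≥ 32−24, i.e. δ+…+δ^3 ≥ 8/13.
At δ = 2/3: δ+…+δ^3 = 1.4074 ≥ 0.6154.
So cooperation is sustainable.

Yes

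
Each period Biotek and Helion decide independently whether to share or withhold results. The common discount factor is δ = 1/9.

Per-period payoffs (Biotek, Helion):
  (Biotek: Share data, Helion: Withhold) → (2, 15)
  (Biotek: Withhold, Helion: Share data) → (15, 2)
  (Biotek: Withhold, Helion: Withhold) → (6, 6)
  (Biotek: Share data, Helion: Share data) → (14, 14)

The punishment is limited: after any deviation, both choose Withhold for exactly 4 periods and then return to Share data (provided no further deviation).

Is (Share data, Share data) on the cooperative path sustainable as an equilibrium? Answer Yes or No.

No

A one-shot deviation gives 15 now, then 6 for 4 periods, then back to 14.
Gain from deviating: (15−14) today; loss: (14−6) in each of the next 4 periods.
No-deviation condition: (14−6)(δ+…+δ^4) ≥ 15−14, i.e. δ+…+δ^4 ≥ 1/8.
At δ = 1/9: δ+…+δ^4 = 0.1250 < 0.1250.
So cooperation is not sustainable.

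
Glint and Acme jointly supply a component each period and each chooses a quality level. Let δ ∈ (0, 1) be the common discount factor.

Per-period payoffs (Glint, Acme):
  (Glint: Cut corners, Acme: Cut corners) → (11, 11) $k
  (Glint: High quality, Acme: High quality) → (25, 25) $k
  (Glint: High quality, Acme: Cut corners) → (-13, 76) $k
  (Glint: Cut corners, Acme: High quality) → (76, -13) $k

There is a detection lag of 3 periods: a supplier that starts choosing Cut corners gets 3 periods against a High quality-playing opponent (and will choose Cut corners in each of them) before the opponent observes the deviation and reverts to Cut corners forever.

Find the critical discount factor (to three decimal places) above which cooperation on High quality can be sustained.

Deviating for the 3 undetected periods gains 76−25 = 51 per period over cooperation, then loses 25−11 = 14 per period forever once punishment starts.
Gain: 51(1 + δ + … + δ^2); loss: 14·δ^3/(1−δ).
No profitable deviation ⇔ 51(1−δ^3) ≤ 14·δ^3, i.e. δ^3 ≥ 51/(51+14) = 51/65.
Hence δ ≥ (51/65)^(1/3) ≈ 0.922.

0.922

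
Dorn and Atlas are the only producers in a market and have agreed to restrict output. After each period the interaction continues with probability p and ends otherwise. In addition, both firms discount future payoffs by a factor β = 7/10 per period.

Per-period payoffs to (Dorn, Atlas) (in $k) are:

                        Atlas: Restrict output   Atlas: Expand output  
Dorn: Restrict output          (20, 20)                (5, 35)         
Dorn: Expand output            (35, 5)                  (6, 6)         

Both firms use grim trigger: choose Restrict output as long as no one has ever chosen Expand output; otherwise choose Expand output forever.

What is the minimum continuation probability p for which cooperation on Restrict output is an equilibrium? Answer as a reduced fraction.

Expected continuation weight on next period's payoff is β·p = 7/10·p, which plays the role of the discount factor.
Cooperation requires 7/10·p ≥ (35−20)/(35−6) = 15/29, hence p ≥ 150/203.

150/203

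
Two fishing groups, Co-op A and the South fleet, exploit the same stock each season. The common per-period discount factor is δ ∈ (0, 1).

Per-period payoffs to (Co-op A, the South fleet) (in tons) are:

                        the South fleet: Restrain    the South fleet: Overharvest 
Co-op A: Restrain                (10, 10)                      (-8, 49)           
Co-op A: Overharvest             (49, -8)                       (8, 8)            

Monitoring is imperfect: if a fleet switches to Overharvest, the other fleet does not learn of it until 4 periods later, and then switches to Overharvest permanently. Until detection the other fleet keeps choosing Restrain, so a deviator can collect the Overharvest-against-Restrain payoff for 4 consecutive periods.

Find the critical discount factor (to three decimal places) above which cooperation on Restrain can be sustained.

A deviator earns 49 for 4 periods, then 8 forever; cooperating earns 10 forever. Multiplying the IC by (1−δ):
10 ≥ 49(1−δ^4) + 8δ^4, so 41·δ^4 ≥ 39 and δ^4 ≥ 39/41.
δ ≥ (39/41)^(1/4) ≈ 0.988.

0.988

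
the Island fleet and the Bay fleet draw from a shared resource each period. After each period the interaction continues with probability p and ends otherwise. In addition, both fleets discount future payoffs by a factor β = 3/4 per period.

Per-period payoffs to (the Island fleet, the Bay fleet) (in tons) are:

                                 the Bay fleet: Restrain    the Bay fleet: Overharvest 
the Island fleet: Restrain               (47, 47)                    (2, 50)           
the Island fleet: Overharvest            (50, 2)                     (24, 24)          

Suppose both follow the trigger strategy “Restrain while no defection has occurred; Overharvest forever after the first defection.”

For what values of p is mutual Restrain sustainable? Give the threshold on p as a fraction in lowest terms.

2/13

Expected continuation weight on next period's payoff is β·p = 3/4·p, which plays the role of the discount factor.
Cooperation requires 3/4·p ≥ (50−47)/(50−24) = 3/26, hence p ≥ 2/13.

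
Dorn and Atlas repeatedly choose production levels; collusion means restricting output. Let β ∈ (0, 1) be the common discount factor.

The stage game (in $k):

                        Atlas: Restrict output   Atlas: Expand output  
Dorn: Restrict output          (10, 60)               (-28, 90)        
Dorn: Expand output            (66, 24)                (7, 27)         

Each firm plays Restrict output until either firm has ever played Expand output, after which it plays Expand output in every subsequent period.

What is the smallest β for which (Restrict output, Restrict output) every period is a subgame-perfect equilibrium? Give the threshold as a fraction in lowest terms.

For Dorn: deviation gain 66−10 = 56, per-period punishment loss 10−7 = 3. IC gives β ≥ 56/59.
For Atlas: gain 30, loss 33 per period, so β ≥ 30/63 = 10/21.
The tighter constraint is Dorn's, so cooperation needs β ≥ 56/59.

56/59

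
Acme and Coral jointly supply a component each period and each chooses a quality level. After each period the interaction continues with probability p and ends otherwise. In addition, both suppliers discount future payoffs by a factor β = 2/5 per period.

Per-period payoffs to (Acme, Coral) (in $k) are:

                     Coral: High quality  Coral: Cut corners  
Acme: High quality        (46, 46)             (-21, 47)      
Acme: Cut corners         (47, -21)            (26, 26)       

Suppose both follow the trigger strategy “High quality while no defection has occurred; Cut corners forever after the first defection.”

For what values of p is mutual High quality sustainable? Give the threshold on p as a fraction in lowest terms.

5/42

Expected continuation weight on next period's payoff is β·p = 2/5·p, which plays the role of the discount factor.
Cooperation requires 2/5·p ≥ (47−46)/(47−26) = 1/21, hence p ≥ 5/42.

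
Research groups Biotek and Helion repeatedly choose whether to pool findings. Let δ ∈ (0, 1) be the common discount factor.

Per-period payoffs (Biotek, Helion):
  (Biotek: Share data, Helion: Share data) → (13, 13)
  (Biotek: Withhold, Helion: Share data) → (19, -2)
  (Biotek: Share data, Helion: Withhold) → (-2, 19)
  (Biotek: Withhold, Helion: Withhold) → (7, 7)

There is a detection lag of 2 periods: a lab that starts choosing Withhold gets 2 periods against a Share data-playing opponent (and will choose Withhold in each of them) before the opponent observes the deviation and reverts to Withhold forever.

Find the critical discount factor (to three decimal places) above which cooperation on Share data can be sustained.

The best deviation is to choose Withhold for all 2 undetected periods, earning 19 each, then 7 forever once detected.
Deviation value: 19(1−δ^2)/(1−δ) + 7δ^2/(1−δ); cooperation value: 13/(1−δ).
IC: 13 ≥ 19(1−δ^2) + 7δ^2 = 19 − 12δ^2.
So δ^2 ≥ 6/12 = 1/2, giving δ ≥ (1/2)^(1/2) ≈ 0.707.

0.707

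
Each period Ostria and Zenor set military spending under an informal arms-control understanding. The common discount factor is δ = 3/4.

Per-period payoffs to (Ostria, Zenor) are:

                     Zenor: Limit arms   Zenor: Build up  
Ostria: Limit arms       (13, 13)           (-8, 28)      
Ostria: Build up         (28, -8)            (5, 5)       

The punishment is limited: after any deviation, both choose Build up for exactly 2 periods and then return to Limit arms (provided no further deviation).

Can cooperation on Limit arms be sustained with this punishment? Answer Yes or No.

No

Comparing payoff streams over the 3 periods until play realigns: cooperate → 13(1+δ+…+δ^2); deviate → 28 + 5(δ+…+δ^2).
Cooperation is sustained iff (13−5)(δ+…+δ^2) ≥ 28−13.
δ+…+δ^2 = 3/4·(1−(3/4)^2)/(1−3/4) = 1.3125, and (28−13)/(13−5) = 1.8750.
1.3125 < 1.8750, so cooperation is not sustainable.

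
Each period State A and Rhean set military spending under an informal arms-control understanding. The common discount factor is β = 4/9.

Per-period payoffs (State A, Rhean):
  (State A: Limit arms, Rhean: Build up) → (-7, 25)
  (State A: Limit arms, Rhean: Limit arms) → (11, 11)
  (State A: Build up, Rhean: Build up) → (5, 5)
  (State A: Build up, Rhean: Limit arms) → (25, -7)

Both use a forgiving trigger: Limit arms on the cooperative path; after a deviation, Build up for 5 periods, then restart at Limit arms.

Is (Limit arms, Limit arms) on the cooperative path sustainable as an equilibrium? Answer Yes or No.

A one-shot deviation gives 25 now, then 5 for 5 periods, then back to 11.
Gain from deviating: (25−11) today; loss: (11−5) in each of the next 5 periods.
No-deviation condition: (11−5)(β+…+β^5) ≥ 25−11, i.e. β+…+β^5 ≥ 7/3.
At β = 4/9: β+…+β^5 = 0.7861 < 2.3333.
So cooperation is not sustainable.

No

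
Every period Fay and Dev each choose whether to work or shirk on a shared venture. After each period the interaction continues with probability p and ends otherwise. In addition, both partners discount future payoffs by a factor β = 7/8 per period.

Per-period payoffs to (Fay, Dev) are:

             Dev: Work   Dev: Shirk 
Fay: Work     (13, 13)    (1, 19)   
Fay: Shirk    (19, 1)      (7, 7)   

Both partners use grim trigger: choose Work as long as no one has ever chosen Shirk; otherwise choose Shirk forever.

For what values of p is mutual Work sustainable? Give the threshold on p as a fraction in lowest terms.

With continuation probability p and discount β, the effective per-period discount factor is βp.
Grim-trigger IC: βp ≥ (19−13)/(19−7) = 1/2.
So p ≥ (1/2)/(7/8) = 4/7.

4/7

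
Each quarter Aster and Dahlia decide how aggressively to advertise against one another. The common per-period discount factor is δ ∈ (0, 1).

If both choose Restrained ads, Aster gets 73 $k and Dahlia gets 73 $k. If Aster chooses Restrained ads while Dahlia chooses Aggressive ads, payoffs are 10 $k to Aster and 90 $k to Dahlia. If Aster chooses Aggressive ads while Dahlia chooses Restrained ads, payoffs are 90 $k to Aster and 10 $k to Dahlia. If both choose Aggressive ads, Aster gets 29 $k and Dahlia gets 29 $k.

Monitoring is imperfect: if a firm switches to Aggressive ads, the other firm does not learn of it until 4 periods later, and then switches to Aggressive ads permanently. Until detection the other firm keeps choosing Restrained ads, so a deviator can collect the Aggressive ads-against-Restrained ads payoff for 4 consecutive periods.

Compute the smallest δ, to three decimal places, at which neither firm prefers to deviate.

0.727

The best deviation is to choose Aggressive ads for all 4 undetected periods, earning 90 each, then 29 forever once detected.
Deviation value: 90(1−δ^4)/(1−δ) + 29δ^4/(1−δ); cooperation value: 73/(1−δ).
IC: 73 ≥ 90(1−δ^4) + 29δ^4 = 90 − 61δ^4.
So δ^4 ≥ 17/61, giving δ ≥ (17/61)^(1/4) ≈ 0.727.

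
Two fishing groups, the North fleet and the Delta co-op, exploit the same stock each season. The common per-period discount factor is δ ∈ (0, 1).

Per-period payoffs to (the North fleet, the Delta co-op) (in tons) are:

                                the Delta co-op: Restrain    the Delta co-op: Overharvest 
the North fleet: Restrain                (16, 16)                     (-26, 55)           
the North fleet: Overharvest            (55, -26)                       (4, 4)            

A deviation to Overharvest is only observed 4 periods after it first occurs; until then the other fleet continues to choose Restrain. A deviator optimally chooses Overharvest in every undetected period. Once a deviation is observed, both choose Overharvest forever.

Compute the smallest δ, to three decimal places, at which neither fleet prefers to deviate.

The best deviation is to choose Overharvest for all 4 undetected periods, earning 55 each, then 4 forever once detected.
Deviation value: 55(1−δ^4)/(1−δ) + 4δ^4/(1−δ); cooperation value: 16/(1−δ).
IC: 16 ≥ 55(1−δ^4) + 4δ^4 = 55 − 51δ^4.
So δ^4 ≥ 39/51 = 13/17, giving δ ≥ (13/17)^(1/4) ≈ 0.935.

0.935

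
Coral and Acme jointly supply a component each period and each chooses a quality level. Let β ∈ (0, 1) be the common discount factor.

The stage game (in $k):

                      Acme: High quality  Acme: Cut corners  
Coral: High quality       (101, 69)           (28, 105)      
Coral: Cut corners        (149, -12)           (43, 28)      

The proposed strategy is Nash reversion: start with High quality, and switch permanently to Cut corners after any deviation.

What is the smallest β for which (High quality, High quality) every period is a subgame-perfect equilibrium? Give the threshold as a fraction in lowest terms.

36/77

For Coral: deviation gain 149−101 = 48, per-period punishment loss 101−43 = 58. IC gives β ≥ 48/106 = 24/53.
For Acme: gain 36, loss 41 per period, so β ≥ 36/77.
The tighter constraint is Acme's, so cooperation needs β ≥ 36/77.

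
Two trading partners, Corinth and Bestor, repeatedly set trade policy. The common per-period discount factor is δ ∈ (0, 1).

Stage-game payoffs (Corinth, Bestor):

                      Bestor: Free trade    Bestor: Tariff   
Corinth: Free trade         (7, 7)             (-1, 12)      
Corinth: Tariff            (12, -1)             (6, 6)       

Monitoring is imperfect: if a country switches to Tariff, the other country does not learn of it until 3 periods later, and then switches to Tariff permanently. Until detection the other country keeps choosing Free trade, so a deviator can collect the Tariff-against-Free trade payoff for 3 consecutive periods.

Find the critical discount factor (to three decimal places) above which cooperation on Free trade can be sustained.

0.941

Deviating for the 3 undetected periods gains 12−7 = 5 per period over cooperation, then loses 7−6 = 1 per period forever once punishment starts.
Gain: 5(1 + δ + … + δ^2); loss: 1·δ^3/(1−δ).
No profitable deviation ⇔ 5(1−δ^3) ≤ 1·δ^3, i.e. δ^3 ≥ 5/(5+1) = 5/6.
Hence δ ≥ (5/6)^(1/3) ≈ 0.941.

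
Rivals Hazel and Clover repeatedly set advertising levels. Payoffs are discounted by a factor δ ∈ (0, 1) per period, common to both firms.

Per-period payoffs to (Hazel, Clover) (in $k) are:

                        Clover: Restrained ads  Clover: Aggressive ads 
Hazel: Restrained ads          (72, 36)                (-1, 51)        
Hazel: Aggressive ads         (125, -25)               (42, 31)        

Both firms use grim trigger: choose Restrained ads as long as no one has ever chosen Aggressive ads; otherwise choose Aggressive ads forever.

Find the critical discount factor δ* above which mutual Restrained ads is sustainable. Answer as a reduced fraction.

3/4

For Hazel: deviation gain 125−72 = 53, per-period punishment loss 72−42 = 30. IC gives δ ≥ 53/83.
For Clover: gain 15, loss 5 per period, so δ ≥ 15/20 = 3/4.
The tighter constraint is Clover's, so cooperation needs δ ≥ 3/4.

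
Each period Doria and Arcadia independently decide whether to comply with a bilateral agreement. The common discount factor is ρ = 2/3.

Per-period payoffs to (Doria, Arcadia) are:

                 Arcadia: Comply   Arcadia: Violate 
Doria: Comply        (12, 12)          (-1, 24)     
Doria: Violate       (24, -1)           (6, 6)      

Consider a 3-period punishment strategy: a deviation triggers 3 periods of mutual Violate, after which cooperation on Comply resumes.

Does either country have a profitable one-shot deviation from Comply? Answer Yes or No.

IC: ρ+…+ρ^3 ≥ (24−12)/(12−6) = 2.
At ρ = 2/3: partial sum = 1.4074 < 2.0000. Cooperation not sustainable.

Yes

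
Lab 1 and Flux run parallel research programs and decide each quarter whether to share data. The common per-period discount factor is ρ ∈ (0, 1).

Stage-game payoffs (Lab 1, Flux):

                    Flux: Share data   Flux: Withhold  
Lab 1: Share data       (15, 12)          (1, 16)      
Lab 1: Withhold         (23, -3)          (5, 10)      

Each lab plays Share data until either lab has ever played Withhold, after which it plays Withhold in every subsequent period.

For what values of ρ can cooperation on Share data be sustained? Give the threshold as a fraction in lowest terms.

2/3

For Lab 1: deviation gain 23−15 = 8, per-period punishment loss 15−5 = 10. IC gives ρ ≥ 8/18 = 4/9.
For Flux: gain 4, loss 2 per period, so ρ ≥ 4/6 = 2/3.
The tighter constraint is Flux's, so cooperation needs ρ ≥ 2/3.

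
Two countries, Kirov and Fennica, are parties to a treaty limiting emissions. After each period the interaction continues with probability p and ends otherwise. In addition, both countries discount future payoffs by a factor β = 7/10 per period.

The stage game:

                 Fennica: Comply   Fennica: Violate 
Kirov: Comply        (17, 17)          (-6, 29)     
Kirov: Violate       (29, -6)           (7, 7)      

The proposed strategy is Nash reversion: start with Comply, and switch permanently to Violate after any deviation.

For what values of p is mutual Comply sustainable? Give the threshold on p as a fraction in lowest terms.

60/77

Expected continuation weight on next period's payoff is β·p = 7/10·p, which plays the role of the discount factor.
Cooperation requires 7/10·p ≥ (29−17)/(29−7) = 6/11, hence p ≥ 60/77.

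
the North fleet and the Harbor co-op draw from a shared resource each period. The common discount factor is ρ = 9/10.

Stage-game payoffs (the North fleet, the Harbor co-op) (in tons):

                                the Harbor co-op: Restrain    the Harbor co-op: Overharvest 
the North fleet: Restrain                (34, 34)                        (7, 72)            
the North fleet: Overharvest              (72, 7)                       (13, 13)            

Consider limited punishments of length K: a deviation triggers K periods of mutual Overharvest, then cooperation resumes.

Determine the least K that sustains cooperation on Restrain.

IC: ρ(1−ρ^K)/(1−ρ) ≥ (72−34)/(34−13) = 38/21.
With ρ = 9/10: need 1 − ρ^K ≥ 38/21·(1−9/10)/(9/10), i.e. ρ^K ≤ 0.7989.
Since (9/10)^2 = 0.8100 and (9/10)^3 = 0.7290, the smallest such K is 3.

3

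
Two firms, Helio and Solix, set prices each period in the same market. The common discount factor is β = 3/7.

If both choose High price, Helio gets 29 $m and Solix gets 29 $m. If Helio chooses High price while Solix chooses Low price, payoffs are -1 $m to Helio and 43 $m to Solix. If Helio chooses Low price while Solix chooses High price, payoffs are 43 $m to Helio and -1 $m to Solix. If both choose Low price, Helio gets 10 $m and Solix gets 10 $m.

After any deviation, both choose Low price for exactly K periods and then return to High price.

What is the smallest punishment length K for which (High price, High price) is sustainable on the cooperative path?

IC: β(1−β^K)/(1−β) ≥ (43−29)/(29−10) = 14/19.
With β = 3/7: need 1 − β^K ≥ 14/19·(1−3/7)/(3/7), i.e. β^K ≤ 0.0175.
Since (3/7)^4 = 0.0337 and (3/7)^5 = 0.0145, the smallest such K is 5.

5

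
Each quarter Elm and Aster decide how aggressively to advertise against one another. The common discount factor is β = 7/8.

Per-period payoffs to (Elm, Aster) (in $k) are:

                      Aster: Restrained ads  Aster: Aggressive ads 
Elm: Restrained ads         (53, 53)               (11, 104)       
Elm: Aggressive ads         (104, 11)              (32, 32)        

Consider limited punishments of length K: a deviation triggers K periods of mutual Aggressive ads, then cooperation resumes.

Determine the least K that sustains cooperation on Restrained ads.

4

Need Σ_{k=1}^{K} β^k ≥ (104−53)/(53−32) = 2.4286 at β = 7/8.
At K = 3 the sum is 2.3105 < 2.4286; at K = 4 it is 2.8967 ≥ 2.4286.
So the minimum punishment length is K = 4.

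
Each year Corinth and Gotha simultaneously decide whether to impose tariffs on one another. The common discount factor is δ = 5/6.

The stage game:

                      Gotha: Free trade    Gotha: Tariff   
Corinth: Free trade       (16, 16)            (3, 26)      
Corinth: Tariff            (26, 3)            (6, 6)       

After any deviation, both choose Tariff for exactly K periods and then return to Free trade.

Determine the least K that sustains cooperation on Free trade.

2

No profitable deviation requires (16−6)(δ+…+δ^K) ≥ 26−16, i.e. δ+…+δ^K ≥ 1 ≈ 1.0000.
With δ = 5/6, the partial sums are K=1: 0.8333, K=2: 1.5278.
K = 2 is the first length at which the sum reaches 1.0000.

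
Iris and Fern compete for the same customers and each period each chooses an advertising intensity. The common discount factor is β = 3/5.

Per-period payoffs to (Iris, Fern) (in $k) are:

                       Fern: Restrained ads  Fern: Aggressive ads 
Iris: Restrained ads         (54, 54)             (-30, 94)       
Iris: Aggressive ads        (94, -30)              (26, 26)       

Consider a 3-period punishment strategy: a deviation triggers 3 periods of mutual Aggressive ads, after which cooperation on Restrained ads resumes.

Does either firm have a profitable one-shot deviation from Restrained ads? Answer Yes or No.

Yes

Comparing payoff streams over the 4 periods until play realigns: cooperate → 54(1+β+…+β^3); deviate → 94 + 26(β+…+β^3).
Cooperation is sustained iff (54−26)(β+…+β^3) ≥ 94−54.
β+…+β^3 = 3/5·(1−(3/5)^3)/(1−3/5) = 1.1760, and (94−54)/(54−26) = 1.4286.
1.1760 < 1.4286, so cooperation is not sustainable.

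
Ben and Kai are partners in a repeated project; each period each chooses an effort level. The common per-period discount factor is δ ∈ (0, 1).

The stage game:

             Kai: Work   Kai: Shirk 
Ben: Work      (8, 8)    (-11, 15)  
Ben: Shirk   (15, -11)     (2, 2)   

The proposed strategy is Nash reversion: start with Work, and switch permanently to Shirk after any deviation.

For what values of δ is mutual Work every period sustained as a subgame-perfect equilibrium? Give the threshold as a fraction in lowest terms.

7/13

8/(1−δ) ≥ 15 + 2δ/(1−δ)
8 ≥ 15 − 13δ
δ ≥ 7/13.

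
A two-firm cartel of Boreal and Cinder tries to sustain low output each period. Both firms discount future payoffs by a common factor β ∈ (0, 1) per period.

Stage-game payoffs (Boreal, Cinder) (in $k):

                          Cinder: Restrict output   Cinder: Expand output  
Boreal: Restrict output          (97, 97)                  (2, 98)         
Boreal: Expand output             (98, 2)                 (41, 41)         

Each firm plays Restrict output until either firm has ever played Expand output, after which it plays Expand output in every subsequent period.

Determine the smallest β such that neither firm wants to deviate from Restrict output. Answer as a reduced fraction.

1/57

Cooperation forever yields 97 each period: 97/(1−β).
Deviating yields 98 once, then 41 forever: 98 + 41β/(1−β).
No profitable deviation requires 97/(1−β) ≥ 98 + 41β/(1−β).
Multiplying by (1−β): 97 ≥ 98(1−β) + 41β = 98 − 57β.
So 57β ≥ 1, i.e. β ≥ 1/57.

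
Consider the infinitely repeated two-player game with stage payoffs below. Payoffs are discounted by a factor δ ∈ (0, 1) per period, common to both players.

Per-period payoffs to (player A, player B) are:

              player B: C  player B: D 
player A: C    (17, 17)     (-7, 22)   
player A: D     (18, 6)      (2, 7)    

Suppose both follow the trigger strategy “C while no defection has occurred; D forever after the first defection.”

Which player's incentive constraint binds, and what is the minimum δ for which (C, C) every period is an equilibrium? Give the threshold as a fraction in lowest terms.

player B; δ ≥ 1/3

player A: cooperation gives 17 each period; deviation gives 18 once then 2 forever.
  17/(1−δ) ≥ 18 + 2δ/(1−δ) ⇒ δ ≥ 1/16.
player B: cooperation gives 17 each period; deviation gives 22 once then 7 forever.
  δ ≥ 5/15 = 1/3.
Both must hold, so the binding constraint is player B's: δ ≥ 1/3.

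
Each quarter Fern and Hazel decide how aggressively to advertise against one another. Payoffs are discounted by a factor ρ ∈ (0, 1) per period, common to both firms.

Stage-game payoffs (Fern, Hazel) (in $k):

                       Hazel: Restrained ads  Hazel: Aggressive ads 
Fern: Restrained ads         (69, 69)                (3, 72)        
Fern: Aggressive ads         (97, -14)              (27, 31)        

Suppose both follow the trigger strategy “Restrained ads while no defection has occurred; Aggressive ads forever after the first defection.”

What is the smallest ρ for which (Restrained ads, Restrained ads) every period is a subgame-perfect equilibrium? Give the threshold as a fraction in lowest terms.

2/5

Fern: cooperation gives 69 each period; deviation gives 97 once then 27 forever.
  69/(1−ρ) ≥ 97 + 27ρ/(1−ρ) ⇒ ρ ≥ 28/70 = 2/5.
Hazel: cooperation gives 69 each period; deviation gives 72 once then 31 forever.
  ρ ≥ 3/41.
Both must hold, so the binding constraint is Fern's: ρ ≥ 2/5.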